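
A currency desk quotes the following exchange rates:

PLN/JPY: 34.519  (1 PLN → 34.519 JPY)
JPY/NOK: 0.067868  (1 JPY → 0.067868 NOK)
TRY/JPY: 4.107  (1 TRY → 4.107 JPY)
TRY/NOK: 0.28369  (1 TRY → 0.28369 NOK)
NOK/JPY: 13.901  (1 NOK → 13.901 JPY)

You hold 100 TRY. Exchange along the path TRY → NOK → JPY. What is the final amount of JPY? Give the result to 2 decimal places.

394.36

100 TRY × 0.28369 = 28.369 NOK
28.369 NOK × 13.901 = 394.357469 JPY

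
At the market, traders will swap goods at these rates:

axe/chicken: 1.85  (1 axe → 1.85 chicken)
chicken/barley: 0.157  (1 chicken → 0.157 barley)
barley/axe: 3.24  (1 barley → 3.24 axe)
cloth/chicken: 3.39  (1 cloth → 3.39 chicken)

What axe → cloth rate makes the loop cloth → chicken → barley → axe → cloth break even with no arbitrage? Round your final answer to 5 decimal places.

Known legs of the cycle: 3.39 × 0.157 × 3.24 = 1.7244252
For no arbitrage the full-cycle product must be 1, so the missing rate is 1 / 1.7244252 ≈ 0.5799034.

0.57990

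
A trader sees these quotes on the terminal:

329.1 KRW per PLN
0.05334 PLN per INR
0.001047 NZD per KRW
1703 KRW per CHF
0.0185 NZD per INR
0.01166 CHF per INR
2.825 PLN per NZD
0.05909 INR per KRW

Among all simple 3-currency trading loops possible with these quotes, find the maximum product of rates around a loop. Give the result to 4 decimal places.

1.1733

CHF→KRW→INR→CHF: 1703 × 0.05909 × 0.01166 = 1.17335
INR→PLN→KRW→INR: 0.05334 × 329.1 × 0.05909 = 1.03728
NZD→PLN→KRW→NZD: 2.825 × 329.1 × 0.001047 = 0.97340
Maximum is CHF→KRW→INR→CHF at 1.1733; arbitrage exists.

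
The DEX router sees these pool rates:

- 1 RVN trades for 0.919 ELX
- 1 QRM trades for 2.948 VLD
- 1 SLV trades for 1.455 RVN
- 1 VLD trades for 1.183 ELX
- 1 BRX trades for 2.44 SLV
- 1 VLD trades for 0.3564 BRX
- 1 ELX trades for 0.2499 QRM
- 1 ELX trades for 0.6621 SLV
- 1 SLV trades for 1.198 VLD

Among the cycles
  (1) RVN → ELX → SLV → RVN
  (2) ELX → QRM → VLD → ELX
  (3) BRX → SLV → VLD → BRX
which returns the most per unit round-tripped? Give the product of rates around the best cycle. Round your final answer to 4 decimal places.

1.0418

(1) 0.919 × 0.6621 × 1.455 = 0.88532
(2) 0.2499 × 2.948 × 1.183 = 0.87152
(3) 2.44 × 1.198 × 0.3564 = 1.04180
Highest is cycle (3) at 1.0418 (>1, arbitrage).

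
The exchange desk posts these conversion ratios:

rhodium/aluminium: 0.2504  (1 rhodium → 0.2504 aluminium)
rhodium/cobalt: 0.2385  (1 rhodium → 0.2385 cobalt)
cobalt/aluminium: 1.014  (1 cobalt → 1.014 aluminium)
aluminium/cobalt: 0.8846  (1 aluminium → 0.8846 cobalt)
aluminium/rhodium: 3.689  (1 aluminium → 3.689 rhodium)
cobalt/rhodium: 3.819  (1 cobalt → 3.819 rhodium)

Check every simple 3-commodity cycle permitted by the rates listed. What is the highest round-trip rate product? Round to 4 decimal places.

0.8921

rhodium→cobalt→aluminium→rhodium: 0.2385 × 1.014 × 3.689 = 0.89214
rhodium→aluminium→cobalt→rhodium: 0.2504 × 0.8846 × 3.819 = 0.84592
Maximum is rhodium→cobalt→aluminium→rhodium at 0.8921; no arbitrage — every cycle loses value.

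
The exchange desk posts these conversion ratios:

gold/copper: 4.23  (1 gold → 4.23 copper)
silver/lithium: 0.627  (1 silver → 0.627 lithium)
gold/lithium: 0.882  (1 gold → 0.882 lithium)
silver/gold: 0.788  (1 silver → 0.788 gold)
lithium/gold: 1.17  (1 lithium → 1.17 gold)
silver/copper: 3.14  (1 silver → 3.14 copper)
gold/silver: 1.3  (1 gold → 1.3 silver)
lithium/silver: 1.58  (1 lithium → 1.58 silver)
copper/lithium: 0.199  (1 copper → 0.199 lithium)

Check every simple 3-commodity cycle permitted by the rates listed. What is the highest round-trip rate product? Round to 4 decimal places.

1.0981

lithium→silver→gold→lithium: 1.58 × 0.788 × 0.882 = 1.09813
copper→lithium→silver→copper: 0.199 × 1.58 × 3.14 = 0.98728
copper→lithium→gold→copper: 0.199 × 1.17 × 4.23 = 0.98487
lithium→gold→silver→lithium: 1.17 × 1.3 × 0.627 = 0.95367
Maximum is lithium→silver→gold→lithium at 1.0981; arbitrage exists.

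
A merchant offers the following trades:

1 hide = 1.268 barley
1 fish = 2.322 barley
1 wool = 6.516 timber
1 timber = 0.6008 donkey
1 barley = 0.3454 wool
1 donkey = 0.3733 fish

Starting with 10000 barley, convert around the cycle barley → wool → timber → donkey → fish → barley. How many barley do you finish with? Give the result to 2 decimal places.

10000 barley × 0.3454 = 3454 wool
3454 wool × 6.516 = 22506.264 timber
22506.264 timber × 0.6008 = 13521.7634112 donkey
13521.7634112 donkey × 0.3733 = 5047.67428140096 fish
5047.67428140096 fish × 2.322 = 11720.69968141302912 barley

11720.70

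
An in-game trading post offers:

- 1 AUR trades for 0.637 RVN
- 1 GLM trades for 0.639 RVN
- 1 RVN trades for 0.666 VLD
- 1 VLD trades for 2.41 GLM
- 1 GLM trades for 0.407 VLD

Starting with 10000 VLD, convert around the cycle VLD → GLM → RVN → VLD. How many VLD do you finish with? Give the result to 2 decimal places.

10000 VLD × 2.41 = 24100 GLM
24100 GLM × 0.639 = 15399.9 RVN
15399.9 RVN × 0.666 = 10256.3334 VLD

10256.33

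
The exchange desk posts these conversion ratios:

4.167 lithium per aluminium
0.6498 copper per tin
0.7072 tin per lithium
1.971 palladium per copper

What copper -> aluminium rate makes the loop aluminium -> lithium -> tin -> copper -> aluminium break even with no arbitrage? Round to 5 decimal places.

0.52222

Known legs of the cycle: 4.167 × 0.7072 × 0.6498 = 1.91489717952
For no arbitrage the full-cycle product must be 1, so the missing rate is 1 / 1.91489717952 ≈ 0.5222213.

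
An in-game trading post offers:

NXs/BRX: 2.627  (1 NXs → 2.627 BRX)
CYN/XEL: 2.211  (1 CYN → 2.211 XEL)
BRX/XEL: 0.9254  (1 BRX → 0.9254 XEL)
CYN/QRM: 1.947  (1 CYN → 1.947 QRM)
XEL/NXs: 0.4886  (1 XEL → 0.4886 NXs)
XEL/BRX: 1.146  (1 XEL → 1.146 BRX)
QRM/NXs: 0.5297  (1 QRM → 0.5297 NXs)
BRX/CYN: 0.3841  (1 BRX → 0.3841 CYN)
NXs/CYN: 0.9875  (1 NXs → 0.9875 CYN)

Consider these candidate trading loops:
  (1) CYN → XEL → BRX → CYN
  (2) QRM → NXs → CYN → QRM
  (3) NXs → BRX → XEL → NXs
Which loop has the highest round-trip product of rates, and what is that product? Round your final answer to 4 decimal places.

1.1878

(1) 2.211 × 1.146 × 0.3841 = 0.97323
(2) 0.5297 × 0.9875 × 1.947 = 1.01843
(3) 2.627 × 0.9254 × 0.4886 = 1.18780
Highest is cycle (3) at 1.1878 (>1, arbitrage).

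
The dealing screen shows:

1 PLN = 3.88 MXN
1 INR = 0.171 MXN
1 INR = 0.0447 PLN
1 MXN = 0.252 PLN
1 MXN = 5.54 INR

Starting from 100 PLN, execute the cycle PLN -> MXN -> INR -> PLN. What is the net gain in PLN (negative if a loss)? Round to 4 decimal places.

100 PLN × 3.88 = 388 MXN
388 MXN × 5.54 = 2149.52 INR
2149.52 INR × 0.0447 = 96.083544 PLN
Net change: 96.083544 − 100 = -3.916456 PLN

-3.9165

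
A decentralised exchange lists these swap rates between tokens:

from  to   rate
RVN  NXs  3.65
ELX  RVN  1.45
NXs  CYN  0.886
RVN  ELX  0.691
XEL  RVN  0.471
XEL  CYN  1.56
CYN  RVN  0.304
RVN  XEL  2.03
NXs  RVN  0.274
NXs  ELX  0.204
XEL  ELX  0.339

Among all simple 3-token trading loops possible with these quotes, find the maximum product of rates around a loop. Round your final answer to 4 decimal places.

NXs→ELX→RVN→NXs: 0.204 × 1.45 × 3.65 = 1.07967
RVN→XEL→ELX→RVN: 2.03 × 0.339 × 1.45 = 0.99785
NXs→CYN→RVN→NXs: 0.886 × 0.304 × 3.65 = 0.98311
CYN→RVN→XEL→CYN: 0.304 × 2.03 × 1.56 = 0.96271
Maximum is NXs→ELX→RVN→NXs at 1.0797; arbitrage exists.

1.0797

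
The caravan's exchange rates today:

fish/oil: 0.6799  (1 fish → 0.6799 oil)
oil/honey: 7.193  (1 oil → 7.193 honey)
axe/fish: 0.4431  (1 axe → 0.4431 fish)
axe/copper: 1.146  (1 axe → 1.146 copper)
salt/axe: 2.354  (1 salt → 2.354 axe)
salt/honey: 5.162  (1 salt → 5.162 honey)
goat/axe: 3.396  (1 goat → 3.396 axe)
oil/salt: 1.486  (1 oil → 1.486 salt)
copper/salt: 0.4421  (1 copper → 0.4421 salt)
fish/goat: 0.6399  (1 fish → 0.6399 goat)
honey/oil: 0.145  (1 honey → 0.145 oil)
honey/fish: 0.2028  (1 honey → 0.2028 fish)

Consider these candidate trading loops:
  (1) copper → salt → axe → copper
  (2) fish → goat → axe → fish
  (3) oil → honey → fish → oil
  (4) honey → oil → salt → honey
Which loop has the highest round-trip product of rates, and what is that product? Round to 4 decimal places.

(1) 0.4421 × 2.354 × 1.146 = 1.19265
(2) 0.6399 × 3.396 × 0.4431 = 0.96290
(3) 7.193 × 0.2028 × 0.6799 = 0.99180
(4) 0.145 × 1.486 × 5.162 = 1.11226
Highest is cycle (1) at 1.1926 (>1, arbitrage).

1.1926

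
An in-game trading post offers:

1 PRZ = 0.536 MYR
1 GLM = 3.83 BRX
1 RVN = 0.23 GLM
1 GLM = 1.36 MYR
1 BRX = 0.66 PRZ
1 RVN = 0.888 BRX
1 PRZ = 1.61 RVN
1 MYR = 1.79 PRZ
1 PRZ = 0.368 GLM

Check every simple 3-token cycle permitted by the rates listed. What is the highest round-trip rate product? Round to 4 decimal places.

0.9436

BRX→PRZ→RVN→BRX: 0.66 × 1.61 × 0.888 = 0.94359
BRX→PRZ→GLM→BRX: 0.66 × 0.368 × 3.83 = 0.93023
GLM→MYR→PRZ→GLM: 1.36 × 1.79 × 0.368 = 0.89586
Maximum is BRX→PRZ→RVN→BRX at 0.9436; no arbitrage — every cycle loses value.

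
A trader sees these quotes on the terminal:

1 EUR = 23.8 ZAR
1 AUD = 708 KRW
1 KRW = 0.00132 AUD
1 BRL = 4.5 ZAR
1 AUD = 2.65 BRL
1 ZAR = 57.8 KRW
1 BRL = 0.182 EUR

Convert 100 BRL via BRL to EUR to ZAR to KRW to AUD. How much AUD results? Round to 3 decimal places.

33.048

100 BRL × 0.182 = 18.2 EUR
18.2 EUR × 23.8 = 433.16 ZAR
433.16 ZAR × 57.8 = 25036.648 KRW
25036.648 KRW × 0.00132 = 33.04837536 AUD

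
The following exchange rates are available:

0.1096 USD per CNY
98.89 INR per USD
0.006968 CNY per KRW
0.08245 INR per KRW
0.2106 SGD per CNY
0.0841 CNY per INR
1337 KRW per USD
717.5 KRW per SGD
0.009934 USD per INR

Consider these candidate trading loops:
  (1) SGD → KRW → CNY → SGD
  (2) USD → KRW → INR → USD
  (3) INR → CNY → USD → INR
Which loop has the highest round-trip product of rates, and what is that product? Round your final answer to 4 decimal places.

(1) 717.5 × 0.006968 × 0.2106 = 1.05290
(2) 1337 × 0.08245 × 0.009934 = 1.09508
(3) 0.0841 × 0.1096 × 98.89 = 0.91150
Highest is cycle (2) at 1.0951 (>1, arbitrage).

1.0951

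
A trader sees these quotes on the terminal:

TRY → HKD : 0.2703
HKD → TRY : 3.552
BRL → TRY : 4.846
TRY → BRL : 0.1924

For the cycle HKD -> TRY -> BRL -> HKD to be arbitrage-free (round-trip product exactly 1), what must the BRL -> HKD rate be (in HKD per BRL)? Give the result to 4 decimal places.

1.4633

Known legs of the cycle: 3.552 × 0.1924 = 0.6834048
For no arbitrage the full-cycle product must be 1, so the missing rate is 1 / 0.6834048 ≈ 1.463262.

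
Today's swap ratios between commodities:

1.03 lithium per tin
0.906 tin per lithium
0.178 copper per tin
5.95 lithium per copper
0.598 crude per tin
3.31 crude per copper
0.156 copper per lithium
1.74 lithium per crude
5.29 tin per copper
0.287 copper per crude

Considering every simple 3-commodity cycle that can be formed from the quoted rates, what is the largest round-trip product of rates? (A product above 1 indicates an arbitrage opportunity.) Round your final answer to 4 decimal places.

0.9595

tin→copper→lithium→tin: 0.178 × 5.95 × 0.906 = 0.95954
crude→lithium→tin→crude: 1.74 × 0.906 × 0.598 = 0.94271
crude→copper→tin→crude: 0.287 × 5.29 × 0.598 = 0.90790
crude→lithium→copper→crude: 1.74 × 0.156 × 3.31 = 0.89847
tin→lithium→copper→tin: 1.03 × 0.156 × 5.29 = 0.85000
Maximum is tin→copper→lithium→tin at 0.9595; no arbitrage — every cycle loses value.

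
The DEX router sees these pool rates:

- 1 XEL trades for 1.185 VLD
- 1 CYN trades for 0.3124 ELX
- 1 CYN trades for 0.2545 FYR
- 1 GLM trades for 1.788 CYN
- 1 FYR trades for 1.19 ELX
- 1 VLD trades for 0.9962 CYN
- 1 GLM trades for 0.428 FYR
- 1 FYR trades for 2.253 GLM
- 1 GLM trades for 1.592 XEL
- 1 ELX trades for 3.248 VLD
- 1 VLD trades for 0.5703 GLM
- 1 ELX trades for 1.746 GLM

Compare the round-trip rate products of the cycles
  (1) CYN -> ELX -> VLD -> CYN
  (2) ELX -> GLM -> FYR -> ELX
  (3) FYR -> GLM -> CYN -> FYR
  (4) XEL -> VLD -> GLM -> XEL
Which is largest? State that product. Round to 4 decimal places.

1.0759

(1) 0.3124 × 3.248 × 0.9962 = 1.01082
(2) 1.746 × 0.428 × 1.19 = 0.88927
(3) 2.253 × 1.788 × 0.2545 = 1.02522
(4) 1.185 × 0.5703 × 1.592 = 1.07588
Highest is cycle (4) at 1.0759 (>1, arbitrage).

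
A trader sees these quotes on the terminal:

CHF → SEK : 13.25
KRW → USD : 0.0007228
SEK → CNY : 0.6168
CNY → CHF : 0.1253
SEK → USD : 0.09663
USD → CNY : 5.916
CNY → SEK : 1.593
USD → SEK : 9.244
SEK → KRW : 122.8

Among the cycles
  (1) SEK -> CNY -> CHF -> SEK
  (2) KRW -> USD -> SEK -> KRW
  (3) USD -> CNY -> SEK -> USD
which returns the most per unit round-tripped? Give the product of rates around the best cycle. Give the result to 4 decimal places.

1.0240

(1) 0.6168 × 0.1253 × 13.25 = 1.02403
(2) 0.0007228 × 9.244 × 122.8 = 0.82050
(3) 5.916 × 1.593 × 0.09663 = 0.91066
Highest is cycle (1) at 1.0240 (>1, arbitrage).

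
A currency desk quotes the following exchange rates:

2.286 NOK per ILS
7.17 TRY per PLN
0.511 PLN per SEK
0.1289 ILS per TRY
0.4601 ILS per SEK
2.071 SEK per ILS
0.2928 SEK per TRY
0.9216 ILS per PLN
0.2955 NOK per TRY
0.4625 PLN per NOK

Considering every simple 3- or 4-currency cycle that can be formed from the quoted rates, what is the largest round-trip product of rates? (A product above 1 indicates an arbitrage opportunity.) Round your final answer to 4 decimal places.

PLN→TRY→SEK→PLN: 7.17 × 0.2928 × 0.511 = 1.07278
NOK→PLN→TRY→NOK: 0.4625 × 7.17 × 0.2955 = 0.97991
ILS→SEK→PLN→TRY→ILS: 2.071 × 0.511 × 7.17 × 0.1289 = 0.97808
NOK→PLN→TRY→ILS→NOK: 0.4625 × 7.17 × 0.1289 × 2.286 = 0.97715
ILS→SEK→PLN→ILS: 2.071 × 0.511 × 0.9216 = 0.97531
NOK→PLN→ILS→NOK: 0.4625 × 0.9216 × 2.286 = 0.97438
Maximum is PLN→TRY→SEK→PLN at 1.0728; arbitrage exists.

1.0728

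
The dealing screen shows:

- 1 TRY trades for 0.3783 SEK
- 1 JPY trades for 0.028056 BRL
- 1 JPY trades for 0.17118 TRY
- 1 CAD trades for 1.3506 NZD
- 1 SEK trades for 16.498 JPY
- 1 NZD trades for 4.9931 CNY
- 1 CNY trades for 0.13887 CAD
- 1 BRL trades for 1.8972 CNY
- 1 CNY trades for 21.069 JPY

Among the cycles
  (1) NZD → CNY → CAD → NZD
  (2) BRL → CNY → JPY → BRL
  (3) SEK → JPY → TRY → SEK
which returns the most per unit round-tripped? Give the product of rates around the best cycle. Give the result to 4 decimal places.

(1) 4.9931 × 0.13887 × 1.3506 = 0.93649
(2) 1.8972 × 21.069 × 0.028056 = 1.12146
(3) 16.498 × 0.17118 × 0.3783 = 1.06837
Highest is cycle (2) at 1.1215 (>1, arbitrage).

1.1215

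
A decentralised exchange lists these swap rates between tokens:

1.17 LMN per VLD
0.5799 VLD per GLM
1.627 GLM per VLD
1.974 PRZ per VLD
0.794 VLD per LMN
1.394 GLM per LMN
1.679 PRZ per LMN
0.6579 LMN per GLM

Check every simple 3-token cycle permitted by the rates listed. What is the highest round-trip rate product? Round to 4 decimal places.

0.9458

GLM→VLD→LMN→GLM: 0.5799 × 1.17 × 1.394 = 0.94581
GLM→LMN→VLD→GLM: 0.6579 × 0.794 × 1.627 = 0.84990
Maximum is GLM→VLD→LMN→GLM at 0.9458; no arbitrage — every cycle loses value.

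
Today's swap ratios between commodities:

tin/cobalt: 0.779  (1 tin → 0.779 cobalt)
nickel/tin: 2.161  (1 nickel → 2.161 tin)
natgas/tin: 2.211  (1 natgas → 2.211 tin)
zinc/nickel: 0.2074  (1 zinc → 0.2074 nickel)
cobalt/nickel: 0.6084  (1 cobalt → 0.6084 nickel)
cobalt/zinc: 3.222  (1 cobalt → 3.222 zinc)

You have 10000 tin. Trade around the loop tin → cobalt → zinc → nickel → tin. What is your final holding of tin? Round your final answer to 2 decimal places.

11249.33

10000 tin × 0.779 = 7790 cobalt
7790 cobalt × 3.222 = 25099.38 zinc
25099.38 zinc × 0.2074 = 5205.611412 nickel
5205.611412 nickel × 2.161 = 11249.326261332 tin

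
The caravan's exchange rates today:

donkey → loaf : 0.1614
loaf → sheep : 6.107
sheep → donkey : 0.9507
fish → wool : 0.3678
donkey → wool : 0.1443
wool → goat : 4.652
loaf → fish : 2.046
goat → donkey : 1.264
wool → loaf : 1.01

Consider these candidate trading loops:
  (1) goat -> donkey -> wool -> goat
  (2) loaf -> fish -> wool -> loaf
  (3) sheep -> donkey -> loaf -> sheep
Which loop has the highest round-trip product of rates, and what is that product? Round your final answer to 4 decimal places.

(1) 1.264 × 0.1443 × 4.652 = 0.84850
(2) 2.046 × 0.3678 × 1.01 = 0.76004
(3) 0.9507 × 0.1614 × 6.107 = 0.93708
Highest is cycle (3) at 0.9371 (≤1, no arbitrage).

0.9371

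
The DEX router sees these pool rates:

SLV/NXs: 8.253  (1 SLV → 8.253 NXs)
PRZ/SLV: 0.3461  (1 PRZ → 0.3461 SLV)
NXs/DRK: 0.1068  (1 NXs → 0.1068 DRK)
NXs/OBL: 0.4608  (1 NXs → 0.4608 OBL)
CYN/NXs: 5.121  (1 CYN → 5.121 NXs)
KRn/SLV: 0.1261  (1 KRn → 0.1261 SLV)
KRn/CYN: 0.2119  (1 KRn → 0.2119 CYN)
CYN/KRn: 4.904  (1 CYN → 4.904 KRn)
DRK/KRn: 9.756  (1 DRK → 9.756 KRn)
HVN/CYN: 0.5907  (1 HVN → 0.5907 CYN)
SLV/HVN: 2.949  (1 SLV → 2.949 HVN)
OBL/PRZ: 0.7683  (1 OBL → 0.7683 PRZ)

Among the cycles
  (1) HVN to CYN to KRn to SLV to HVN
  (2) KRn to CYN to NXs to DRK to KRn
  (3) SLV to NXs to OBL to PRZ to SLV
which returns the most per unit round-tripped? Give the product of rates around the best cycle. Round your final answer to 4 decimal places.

1.1307

(1) 0.5907 × 4.904 × 0.1261 × 2.949 = 1.07723
(2) 0.2119 × 5.121 × 0.1068 × 9.756 = 1.13065
(3) 8.253 × 0.4608 × 0.7683 × 0.3461 = 1.01125
Highest is cycle (2) at 1.1307 (>1, arbitrage).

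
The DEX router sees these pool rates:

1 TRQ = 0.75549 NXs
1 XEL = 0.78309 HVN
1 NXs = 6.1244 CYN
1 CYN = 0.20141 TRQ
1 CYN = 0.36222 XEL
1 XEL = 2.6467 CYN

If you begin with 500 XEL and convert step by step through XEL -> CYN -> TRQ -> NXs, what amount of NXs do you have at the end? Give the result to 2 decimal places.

201.37

500 XEL × 2.6467 = 1323.35 CYN
1323.35 CYN × 0.20141 = 266.5359235 TRQ
266.5359235 TRQ × 0.75549 = 201.365224845015 NXs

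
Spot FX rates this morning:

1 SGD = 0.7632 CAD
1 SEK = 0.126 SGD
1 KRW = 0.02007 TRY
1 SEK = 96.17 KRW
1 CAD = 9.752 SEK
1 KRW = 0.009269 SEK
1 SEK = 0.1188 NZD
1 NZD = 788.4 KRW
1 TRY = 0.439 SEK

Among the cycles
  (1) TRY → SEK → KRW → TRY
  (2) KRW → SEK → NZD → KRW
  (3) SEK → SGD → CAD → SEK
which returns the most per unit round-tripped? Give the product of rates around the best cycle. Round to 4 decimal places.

0.9378

(1) 0.439 × 96.17 × 0.02007 = 0.84733
(2) 0.009269 × 0.1188 × 788.4 = 0.86815
(3) 0.126 × 0.7632 × 9.752 = 0.93778
Highest is cycle (3) at 0.9378 (≤1, no arbitrage).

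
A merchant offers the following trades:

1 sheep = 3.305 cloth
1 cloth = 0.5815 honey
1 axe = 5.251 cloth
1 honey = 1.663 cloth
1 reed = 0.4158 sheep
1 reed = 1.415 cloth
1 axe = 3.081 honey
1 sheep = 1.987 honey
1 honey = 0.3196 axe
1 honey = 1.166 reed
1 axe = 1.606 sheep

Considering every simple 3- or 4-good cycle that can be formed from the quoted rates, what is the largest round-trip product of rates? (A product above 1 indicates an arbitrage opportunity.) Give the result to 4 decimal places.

honey→axe→sheep→honey: 0.3196 × 1.606 × 1.987 = 1.01988
honey→axe→sheep→cloth→honey: 0.3196 × 1.606 × 3.305 × 0.5815 = 0.98645
honey→axe→cloth→honey: 0.3196 × 5.251 × 0.5815 = 0.97588
honey→reed→sheep→honey: 1.166 × 0.4158 × 1.987 = 0.96334
honey→reed→cloth→honey: 1.166 × 1.415 × 0.5815 = 0.95941
honey→reed→sheep→cloth→honey: 1.166 × 0.4158 × 3.305 × 0.5815 = 0.93176
Maximum is honey→axe→sheep→honey at 1.0199; arbitrage exists.

1.0199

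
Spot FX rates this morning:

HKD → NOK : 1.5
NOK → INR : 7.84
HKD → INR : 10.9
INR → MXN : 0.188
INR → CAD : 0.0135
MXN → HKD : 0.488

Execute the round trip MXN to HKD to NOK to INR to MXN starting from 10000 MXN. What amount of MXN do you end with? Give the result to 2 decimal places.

10789.09

10000 MXN × 0.488 = 4880 HKD
4880 HKD × 1.5 = 7320 NOK
7320 NOK × 7.84 = 57388.8 INR
57388.8 INR × 0.188 = 10789.0944 MXN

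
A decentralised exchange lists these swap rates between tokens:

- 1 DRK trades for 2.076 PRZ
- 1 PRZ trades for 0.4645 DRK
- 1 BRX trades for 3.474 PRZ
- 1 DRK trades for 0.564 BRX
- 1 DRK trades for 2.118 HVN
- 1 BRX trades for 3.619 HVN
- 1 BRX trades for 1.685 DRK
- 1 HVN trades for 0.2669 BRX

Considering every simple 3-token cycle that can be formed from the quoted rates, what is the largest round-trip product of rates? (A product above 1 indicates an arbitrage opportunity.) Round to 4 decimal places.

DRK→HVN→BRX→DRK: 2.118 × 0.2669 × 1.685 = 0.95252
DRK→BRX→PRZ→DRK: 0.564 × 3.474 × 0.4645 = 0.91011
Maximum is DRK→HVN→BRX→DRK at 0.9525; no arbitrage — every cycle loses value.

0.9525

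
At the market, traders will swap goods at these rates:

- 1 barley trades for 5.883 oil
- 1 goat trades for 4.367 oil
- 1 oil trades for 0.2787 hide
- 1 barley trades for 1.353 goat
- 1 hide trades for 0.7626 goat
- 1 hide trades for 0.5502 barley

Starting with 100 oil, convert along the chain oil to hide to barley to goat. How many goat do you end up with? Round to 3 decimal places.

100 oil × 0.2787 = 27.87 hide
27.87 hide × 0.5502 = 15.334074 barley
15.334074 barley × 1.353 = 20.747002122 goat

20.747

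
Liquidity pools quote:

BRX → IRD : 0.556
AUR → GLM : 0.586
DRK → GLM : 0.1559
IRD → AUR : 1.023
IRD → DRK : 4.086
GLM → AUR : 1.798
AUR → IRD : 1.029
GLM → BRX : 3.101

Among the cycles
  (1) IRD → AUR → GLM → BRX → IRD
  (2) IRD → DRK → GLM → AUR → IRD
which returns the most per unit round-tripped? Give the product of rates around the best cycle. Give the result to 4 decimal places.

(1) 1.023 × 0.586 × 3.101 × 0.556 = 1.03359
(2) 4.086 × 0.1559 × 1.798 × 1.029 = 1.17855
Highest is cycle (2) at 1.1786 (>1, arbitrage).

1.1786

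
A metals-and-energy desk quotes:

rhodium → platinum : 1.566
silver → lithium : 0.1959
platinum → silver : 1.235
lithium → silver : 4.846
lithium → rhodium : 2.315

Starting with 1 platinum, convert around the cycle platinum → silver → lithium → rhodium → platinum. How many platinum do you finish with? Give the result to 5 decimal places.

1 platinum × 1.235 = 1.235 silver
1.235 silver × 0.1959 = 0.2419365 lithium
0.2419365 lithium × 2.315 = 0.5600829975 rhodium
0.5600829975 rhodium × 1.566 = 0.877089974085 platinum

0.87709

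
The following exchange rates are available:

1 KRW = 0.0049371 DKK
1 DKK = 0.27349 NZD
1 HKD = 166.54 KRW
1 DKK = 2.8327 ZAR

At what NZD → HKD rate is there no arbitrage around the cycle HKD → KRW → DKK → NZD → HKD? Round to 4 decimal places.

Known legs of the cycle: 166.54 × 0.0049371 × 0.27349 = 0.22487021515266
For no arbitrage the full-cycle product must be 1, so the missing rate is 1 / 0.22487021515266 ≈ 4.447010.

4.4470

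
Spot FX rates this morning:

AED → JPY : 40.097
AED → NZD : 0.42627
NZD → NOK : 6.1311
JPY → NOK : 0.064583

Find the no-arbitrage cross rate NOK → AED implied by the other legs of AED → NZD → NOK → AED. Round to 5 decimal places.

0.38263

Known legs of the cycle: 0.42627 × 6.1311 = 2.613503997
For no arbitrage the full-cycle product must be 1, so the missing rate is 1 / 2.613503997 ≈ 0.3826281.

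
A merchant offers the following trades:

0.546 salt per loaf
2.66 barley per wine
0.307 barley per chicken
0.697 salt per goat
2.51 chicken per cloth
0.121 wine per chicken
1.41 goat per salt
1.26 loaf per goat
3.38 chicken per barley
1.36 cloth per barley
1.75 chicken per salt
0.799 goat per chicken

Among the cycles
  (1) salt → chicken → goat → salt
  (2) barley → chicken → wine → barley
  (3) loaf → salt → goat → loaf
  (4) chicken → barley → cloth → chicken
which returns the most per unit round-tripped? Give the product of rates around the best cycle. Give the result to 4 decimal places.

1.0879

(1) 1.75 × 0.799 × 0.697 = 0.97458
(2) 3.38 × 0.121 × 2.66 = 1.08789
(3) 0.546 × 1.41 × 1.26 = 0.97002
(4) 0.307 × 1.36 × 2.51 = 1.04798
Highest is cycle (2) at 1.0879 (>1, arbitrage).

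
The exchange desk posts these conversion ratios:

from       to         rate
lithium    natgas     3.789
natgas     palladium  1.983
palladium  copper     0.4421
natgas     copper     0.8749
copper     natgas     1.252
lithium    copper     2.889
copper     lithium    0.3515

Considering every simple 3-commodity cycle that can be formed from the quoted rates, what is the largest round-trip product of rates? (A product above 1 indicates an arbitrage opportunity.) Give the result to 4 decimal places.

lithium→natgas→copper→lithium: 3.789 × 0.8749 × 0.3515 = 1.16522
natgas→palladium→copper→natgas: 1.983 × 0.4421 × 1.252 = 1.09761
Maximum is lithium→natgas→copper→lithium at 1.1652; arbitrage exists.

1.1652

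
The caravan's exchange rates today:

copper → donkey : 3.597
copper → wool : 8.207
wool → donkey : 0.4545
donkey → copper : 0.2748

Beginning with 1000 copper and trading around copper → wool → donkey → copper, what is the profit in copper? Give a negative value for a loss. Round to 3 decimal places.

25.026

1000 copper × 8.207 = 8207 wool
8207 wool × 0.4545 = 3730.0815 donkey
3730.0815 donkey × 0.2748 = 1025.0263962 copper
Net change: 1025.0263962 − 1000 = 25.0263962 copper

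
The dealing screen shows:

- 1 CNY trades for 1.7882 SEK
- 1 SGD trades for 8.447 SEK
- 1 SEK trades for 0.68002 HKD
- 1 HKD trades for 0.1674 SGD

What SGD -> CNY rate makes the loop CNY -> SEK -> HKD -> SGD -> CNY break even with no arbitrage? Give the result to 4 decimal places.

4.9125

Known legs of the cycle: 1.7882 × 0.68002 × 0.1674 = 0.2035603692936
For no arbitrage the full-cycle product must be 1, so the missing rate is 1 / 0.2035603692936 ≈ 4.912548.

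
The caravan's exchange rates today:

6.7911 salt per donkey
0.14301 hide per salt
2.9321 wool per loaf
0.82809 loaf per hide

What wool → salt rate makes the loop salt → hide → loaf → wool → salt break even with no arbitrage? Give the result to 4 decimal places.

Known legs of the cycle: 0.14301 × 0.82809 × 2.9321 = 0.34723438495389
For no arbitrage the full-cycle product must be 1, so the missing rate is 1 / 0.34723438495389 ≈ 2.879899.

2.8799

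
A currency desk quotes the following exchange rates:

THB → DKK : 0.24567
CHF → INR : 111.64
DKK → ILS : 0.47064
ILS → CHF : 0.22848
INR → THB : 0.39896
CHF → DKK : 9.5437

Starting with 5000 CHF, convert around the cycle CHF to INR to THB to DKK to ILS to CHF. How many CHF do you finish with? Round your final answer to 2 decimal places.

5000 CHF × 111.64 = 558200 INR
558200 INR × 0.39896 = 222699.472 THB
222699.472 THB × 0.24567 = 54710.57928624 DKK
54710.57928624 DKK × 0.47064 = 25748.9870352759936 ILS
25748.9870352759936 ILS × 0.22848 = 5883.128557819859017728 CHF

5883.13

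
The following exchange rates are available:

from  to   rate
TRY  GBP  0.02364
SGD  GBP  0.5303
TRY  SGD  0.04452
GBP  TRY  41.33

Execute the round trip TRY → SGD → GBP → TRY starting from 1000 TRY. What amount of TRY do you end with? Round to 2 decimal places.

975.76

1000 TRY × 0.04452 = 44.52 SGD
44.52 SGD × 0.5303 = 23.608956 GBP
23.608956 GBP × 41.33 = 975.75815148 TRY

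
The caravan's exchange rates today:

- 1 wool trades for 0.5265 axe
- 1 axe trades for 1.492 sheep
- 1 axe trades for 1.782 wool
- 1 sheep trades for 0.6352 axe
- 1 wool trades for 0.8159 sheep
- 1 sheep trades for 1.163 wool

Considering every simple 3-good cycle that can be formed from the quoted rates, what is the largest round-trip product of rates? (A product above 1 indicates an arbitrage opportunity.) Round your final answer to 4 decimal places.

sheep→axe→wool→sheep: 0.6352 × 1.782 × 0.8159 = 0.92354
sheep→wool→axe→sheep: 1.163 × 0.5265 × 1.492 = 0.91358
Maximum is sheep→axe→wool→sheep at 0.9235; no arbitrage — every cycle loses value.

0.9235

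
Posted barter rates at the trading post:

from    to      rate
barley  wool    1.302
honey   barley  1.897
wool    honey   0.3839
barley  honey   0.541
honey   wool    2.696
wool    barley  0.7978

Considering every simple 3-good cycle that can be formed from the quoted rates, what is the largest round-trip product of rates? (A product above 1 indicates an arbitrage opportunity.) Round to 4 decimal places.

honey→wool→barley→honey: 2.696 × 0.7978 × 0.541 = 1.16362
honey→barley→wool→honey: 1.897 × 1.302 × 0.3839 = 0.94819
Maximum is honey→wool→barley→honey at 1.1636; arbitrage exists.

1.1636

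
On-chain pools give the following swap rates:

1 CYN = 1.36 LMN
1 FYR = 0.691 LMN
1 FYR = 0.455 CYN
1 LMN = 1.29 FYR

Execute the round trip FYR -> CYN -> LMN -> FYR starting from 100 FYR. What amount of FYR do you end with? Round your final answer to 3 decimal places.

79.825

100 FYR × 0.455 = 45.5 CYN
45.5 CYN × 1.36 = 61.88 LMN
61.88 LMN × 1.29 = 79.8252 FYR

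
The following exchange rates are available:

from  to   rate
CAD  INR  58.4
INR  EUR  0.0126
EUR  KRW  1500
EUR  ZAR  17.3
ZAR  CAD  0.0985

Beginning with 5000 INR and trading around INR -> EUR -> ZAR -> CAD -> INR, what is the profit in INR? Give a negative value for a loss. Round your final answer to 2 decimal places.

1269.54

5000 INR × 0.0126 = 63 EUR
63 EUR × 17.3 = 1089.9 ZAR
1089.9 ZAR × 0.0985 = 107.35515 CAD
107.35515 CAD × 58.4 = 6269.54076 INR
Net change: 6269.54076 − 5000 = 1269.54076 INR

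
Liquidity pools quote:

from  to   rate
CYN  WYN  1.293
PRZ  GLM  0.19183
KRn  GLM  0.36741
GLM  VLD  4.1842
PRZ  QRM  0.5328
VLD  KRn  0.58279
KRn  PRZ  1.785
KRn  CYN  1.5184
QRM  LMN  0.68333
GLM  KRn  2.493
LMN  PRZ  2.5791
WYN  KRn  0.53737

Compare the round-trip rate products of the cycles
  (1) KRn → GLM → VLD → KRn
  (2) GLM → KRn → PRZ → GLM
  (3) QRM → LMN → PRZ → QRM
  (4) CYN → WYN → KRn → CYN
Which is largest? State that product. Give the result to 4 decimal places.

1.0550

(1) 0.36741 × 4.1842 × 0.58279 = 0.89593
(2) 2.493 × 1.785 × 0.19183 = 0.85364
(3) 0.68333 × 2.5791 × 0.5328 = 0.93899
(4) 1.293 × 0.53737 × 1.5184 = 1.05501
Highest is cycle (4) at 1.0550 (>1, arbitrage).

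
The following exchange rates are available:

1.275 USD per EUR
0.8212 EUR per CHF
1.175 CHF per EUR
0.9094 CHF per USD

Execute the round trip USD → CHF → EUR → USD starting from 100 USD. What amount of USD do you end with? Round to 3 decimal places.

95.217

100 USD × 0.9094 = 90.94 CHF
90.94 CHF × 0.8212 = 74.679928 EUR
74.679928 EUR × 1.275 = 95.2169082 USD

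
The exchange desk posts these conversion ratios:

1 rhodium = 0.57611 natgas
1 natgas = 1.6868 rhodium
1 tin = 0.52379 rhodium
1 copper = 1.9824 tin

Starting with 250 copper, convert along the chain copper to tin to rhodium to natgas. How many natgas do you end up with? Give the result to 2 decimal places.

149.55

250 copper × 1.9824 = 495.6 tin
495.6 tin × 0.52379 = 259.590324 rhodium
259.590324 rhodium × 0.57611 = 149.55258155964 natgas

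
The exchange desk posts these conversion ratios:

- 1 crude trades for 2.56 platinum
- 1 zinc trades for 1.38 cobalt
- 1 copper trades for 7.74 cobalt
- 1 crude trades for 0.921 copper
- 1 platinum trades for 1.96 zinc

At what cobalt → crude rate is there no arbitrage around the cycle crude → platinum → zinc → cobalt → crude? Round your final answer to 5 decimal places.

Known legs of the cycle: 2.56 × 1.96 × 1.38 = 6.924288
For no arbitrage the full-cycle product must be 1, so the missing rate is 1 / 6.924288 ≈ 0.1444192.

0.14442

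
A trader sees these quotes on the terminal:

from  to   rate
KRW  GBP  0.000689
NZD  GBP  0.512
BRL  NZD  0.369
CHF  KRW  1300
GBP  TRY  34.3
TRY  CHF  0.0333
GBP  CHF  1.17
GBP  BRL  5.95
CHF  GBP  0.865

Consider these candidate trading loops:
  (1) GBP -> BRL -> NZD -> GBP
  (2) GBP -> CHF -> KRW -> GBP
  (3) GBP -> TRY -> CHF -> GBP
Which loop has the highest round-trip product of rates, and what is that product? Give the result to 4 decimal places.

1.1241

(1) 5.95 × 0.369 × 0.512 = 1.12412
(2) 1.17 × 1300 × 0.000689 = 1.04797
(3) 34.3 × 0.0333 × 0.865 = 0.98799
Highest is cycle (1) at 1.1241 (>1, arbitrage).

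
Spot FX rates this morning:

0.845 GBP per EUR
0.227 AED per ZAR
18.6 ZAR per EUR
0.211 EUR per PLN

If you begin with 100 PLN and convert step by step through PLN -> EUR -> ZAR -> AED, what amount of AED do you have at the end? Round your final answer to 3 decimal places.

100 PLN × 0.211 = 21.1 EUR
21.1 EUR × 18.6 = 392.46 ZAR
392.46 ZAR × 0.227 = 89.08842 AED

89.088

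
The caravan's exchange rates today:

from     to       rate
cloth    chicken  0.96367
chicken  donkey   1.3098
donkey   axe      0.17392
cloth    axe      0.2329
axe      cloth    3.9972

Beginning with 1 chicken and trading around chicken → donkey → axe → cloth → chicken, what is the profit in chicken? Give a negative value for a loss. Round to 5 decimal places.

1 chicken × 1.3098 = 1.3098 donkey
1.3098 donkey × 0.17392 = 0.227800416 axe
0.227800416 axe × 3.9972 = 0.9105638228352 cloth
0.9105638228352 cloth × 0.96367 = 0.877483039151597184 chicken
Net change: 0.877483039151597184 − 1 = -0.122516960848402816 chicken

-0.12252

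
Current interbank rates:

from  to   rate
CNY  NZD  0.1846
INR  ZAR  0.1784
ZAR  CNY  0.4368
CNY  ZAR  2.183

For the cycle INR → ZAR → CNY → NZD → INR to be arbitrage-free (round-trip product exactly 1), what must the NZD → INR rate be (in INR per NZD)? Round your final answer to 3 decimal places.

Known legs of the cycle: 0.1784 × 0.4368 × 0.1846 = 0.014384977152
For no arbitrage the full-cycle product must be 1, so the missing rate is 1 / 0.014384977152 ≈ 69.51697.

69.517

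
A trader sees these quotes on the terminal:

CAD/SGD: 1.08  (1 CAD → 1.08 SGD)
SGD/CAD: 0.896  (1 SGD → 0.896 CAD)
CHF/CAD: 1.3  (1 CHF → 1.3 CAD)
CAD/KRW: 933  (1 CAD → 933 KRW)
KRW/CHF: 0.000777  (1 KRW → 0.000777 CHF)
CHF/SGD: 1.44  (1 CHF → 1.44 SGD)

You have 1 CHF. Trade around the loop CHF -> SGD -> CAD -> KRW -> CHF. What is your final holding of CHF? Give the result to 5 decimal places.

1 CHF × 1.44 = 1.44 SGD
1.44 SGD × 0.896 = 1.29024 CAD
1.29024 CAD × 933 = 1203.79392 KRW
1203.79392 KRW × 0.000777 = 0.93534787584 CHF

0.93535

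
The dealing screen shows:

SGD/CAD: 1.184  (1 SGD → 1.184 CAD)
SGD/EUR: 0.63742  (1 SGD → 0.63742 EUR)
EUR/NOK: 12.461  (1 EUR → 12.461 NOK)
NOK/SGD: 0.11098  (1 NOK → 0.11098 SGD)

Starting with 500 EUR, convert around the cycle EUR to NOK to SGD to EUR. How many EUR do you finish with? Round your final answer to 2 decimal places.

440.75

500 EUR × 12.461 = 6230.5 NOK
6230.5 NOK × 0.11098 = 691.46089 SGD
691.46089 SGD × 0.63742 = 440.7510005038 EUR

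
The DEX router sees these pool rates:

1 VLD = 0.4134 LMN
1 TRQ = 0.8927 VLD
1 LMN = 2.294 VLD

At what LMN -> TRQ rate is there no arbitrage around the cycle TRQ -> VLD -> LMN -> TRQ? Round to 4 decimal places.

2.7097

Known legs of the cycle: 0.8927 × 0.4134 = 0.36904218
For no arbitrage the full-cycle product must be 1, so the missing rate is 1 / 0.36904218 ≈ 2.709717.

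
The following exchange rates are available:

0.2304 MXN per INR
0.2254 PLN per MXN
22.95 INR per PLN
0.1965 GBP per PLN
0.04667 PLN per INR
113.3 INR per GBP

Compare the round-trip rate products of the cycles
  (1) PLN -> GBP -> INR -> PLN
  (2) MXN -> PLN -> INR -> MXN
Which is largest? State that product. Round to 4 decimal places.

1.1918

(1) 0.1965 × 113.3 × 0.04667 = 1.03904
(2) 0.2254 × 22.95 × 0.2304 = 1.19184
Highest is cycle (2) at 1.1918 (>1, arbitrage).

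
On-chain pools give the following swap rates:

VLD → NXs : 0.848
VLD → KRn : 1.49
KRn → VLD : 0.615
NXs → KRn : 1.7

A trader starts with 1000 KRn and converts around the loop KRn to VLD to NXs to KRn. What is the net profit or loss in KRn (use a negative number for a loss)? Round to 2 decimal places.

-113.42

1000 KRn × 0.615 = 615 VLD
615 VLD × 0.848 = 521.52 NXs
521.52 NXs × 1.7 = 886.584 KRn
Net change: 886.584 − 1000 = -113.416 KRn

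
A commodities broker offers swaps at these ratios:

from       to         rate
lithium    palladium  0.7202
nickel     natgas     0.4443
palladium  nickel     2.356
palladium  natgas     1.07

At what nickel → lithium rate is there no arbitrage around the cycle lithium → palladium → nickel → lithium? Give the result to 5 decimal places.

Known legs of the cycle: 0.7202 × 2.356 = 1.6967912
For no arbitrage the full-cycle product must be 1, so the missing rate is 1 / 1.6967912 ≈ 0.5893477.

0.58935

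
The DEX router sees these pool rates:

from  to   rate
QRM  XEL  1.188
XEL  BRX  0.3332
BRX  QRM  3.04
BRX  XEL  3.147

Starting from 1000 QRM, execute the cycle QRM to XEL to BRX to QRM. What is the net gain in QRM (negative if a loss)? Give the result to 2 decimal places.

203.36

1000 QRM × 1.188 = 1188 XEL
1188 XEL × 0.3332 = 395.8416 BRX
395.8416 BRX × 3.04 = 1203.358464 QRM
Net change: 1203.358464 − 1000 = 203.358464 QRM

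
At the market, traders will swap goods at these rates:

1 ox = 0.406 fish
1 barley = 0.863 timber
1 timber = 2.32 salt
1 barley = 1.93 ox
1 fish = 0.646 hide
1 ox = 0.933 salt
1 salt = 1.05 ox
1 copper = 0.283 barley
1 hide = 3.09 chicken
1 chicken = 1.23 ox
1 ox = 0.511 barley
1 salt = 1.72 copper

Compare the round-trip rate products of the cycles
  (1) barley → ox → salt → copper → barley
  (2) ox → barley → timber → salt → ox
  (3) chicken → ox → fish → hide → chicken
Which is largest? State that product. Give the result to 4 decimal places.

1.0743

(1) 1.93 × 0.933 × 1.72 × 0.283 = 0.87650
(2) 0.511 × 0.863 × 2.32 × 1.05 = 1.07426
(3) 1.23 × 0.406 × 0.646 × 3.09 = 0.99683
Highest is cycle (2) at 1.0743 (>1, arbitrage).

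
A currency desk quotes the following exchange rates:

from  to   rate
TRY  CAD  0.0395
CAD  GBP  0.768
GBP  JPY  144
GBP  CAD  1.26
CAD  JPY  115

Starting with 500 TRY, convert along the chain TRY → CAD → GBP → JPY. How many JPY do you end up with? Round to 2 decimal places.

500 TRY × 0.0395 = 19.75 CAD
19.75 CAD × 0.768 = 15.168 GBP
15.168 GBP × 144 = 2184.192 JPY

2184.19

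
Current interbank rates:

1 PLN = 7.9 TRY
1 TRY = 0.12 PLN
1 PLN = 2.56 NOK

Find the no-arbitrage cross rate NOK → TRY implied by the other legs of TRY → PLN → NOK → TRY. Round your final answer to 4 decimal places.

Known legs of the cycle: 0.12 × 2.56 = 0.3072
For no arbitrage the full-cycle product must be 1, so the missing rate is 1 / 0.3072 ≈ 3.255208.

3.2552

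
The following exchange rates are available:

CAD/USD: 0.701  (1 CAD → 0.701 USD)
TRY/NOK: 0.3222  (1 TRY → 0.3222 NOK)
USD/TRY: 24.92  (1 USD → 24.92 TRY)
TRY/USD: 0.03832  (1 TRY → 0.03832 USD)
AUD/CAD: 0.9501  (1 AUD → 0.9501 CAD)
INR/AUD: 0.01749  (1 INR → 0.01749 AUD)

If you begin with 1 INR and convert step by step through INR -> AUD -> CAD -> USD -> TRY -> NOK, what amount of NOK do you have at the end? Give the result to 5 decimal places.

1 INR × 0.01749 = 0.01749 AUD
0.01749 AUD × 0.9501 = 0.016617249 CAD
0.016617249 CAD × 0.701 = 0.011648691549 USD
0.011648691549 USD × 24.92 = 0.29028539340108 TRY
0.29028539340108 TRY × 0.3222 = 0.093529953753827976 NOK

0.09353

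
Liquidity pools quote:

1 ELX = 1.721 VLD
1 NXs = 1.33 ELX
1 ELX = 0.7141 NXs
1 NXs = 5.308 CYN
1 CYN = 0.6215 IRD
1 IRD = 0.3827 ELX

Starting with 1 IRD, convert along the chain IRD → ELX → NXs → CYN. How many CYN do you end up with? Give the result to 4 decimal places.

1.4506

1 IRD × 0.3827 = 0.3827 ELX
0.3827 ELX × 0.7141 = 0.27328607 NXs
0.27328607 NXs × 5.308 = 1.45060245956 CYN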